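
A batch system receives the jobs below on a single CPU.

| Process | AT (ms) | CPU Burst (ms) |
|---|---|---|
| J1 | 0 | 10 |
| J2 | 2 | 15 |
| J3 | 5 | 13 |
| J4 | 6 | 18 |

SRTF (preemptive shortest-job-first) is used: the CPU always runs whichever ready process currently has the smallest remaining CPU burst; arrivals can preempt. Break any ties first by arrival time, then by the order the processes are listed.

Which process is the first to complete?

Gantt: | J1 0-10 | J3 10-23 | J2 23-38 | J4 38-56 |
Completion: J1=10  J2=38  J3=23  J4=56
Turnaround (C−A): J1=10  J2=36  J3=18  J4=50
Finish order: J1 → J3 → J2 → J4

J1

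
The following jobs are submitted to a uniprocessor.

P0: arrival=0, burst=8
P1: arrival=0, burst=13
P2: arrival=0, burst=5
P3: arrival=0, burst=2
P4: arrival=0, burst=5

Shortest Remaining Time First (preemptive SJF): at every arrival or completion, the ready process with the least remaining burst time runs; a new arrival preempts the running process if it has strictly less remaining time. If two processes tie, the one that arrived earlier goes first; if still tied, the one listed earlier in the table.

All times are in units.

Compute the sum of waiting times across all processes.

Gantt: | P3 0-2 | P2 2-7 | P4 7-12 | P0 12-20 | P1 20-33 |
Completion: P0=20  P1=33  P2=7  P3=2  P4=12
Turnaround (C−A): P0=20  P1=33  P2=7  P3=2  P4=12
Waiting = turnaround − burst: P0=12, P1=20, P2=2, P3=0, P4=7
Total waiting = 12 + 20 + 2 + 0 + 7 = 41

41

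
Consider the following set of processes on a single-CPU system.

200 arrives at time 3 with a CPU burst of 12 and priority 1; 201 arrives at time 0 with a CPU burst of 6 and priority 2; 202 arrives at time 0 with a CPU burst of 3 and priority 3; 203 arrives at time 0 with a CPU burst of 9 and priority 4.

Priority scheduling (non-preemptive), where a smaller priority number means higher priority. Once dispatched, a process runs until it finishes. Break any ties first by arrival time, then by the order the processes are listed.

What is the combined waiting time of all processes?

42

Timeline: | 201 0-6 | 200 6-18 | 202 18-21 | 203 21-30 |
Completion: 200=18  201=6  202=21  203=30
Turnaround (C−A): 200=15  201=6  202=21  203=30
Waiting = turnaround − burst: 200=3, 201=0, 202=18, 203=21
Total waiting = 3 + 0 + 18 + 21 = 42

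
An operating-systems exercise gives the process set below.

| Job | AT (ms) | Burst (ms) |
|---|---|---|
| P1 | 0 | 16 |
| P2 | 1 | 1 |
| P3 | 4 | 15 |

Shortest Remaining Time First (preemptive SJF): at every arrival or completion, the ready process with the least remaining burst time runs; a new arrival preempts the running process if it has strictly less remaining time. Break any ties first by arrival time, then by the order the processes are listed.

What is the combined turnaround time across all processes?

Schedule: | P1 0-1 | P2 1-2 | P1 2-17 | P3 17-32 |
Completion: P1=17  P2=2  P3=32
Turnaround (C−A): P1=17  P2=1  P3=28
Turnaround = completion − arrival: P1=17, P2=1, P3=28
Total turnaround = 17 + 1 + 28 = 46

46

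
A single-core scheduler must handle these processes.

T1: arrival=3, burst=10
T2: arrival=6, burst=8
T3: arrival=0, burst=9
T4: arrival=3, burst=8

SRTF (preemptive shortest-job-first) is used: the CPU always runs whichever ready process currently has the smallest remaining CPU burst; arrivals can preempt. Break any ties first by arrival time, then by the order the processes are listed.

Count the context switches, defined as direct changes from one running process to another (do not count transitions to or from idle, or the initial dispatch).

3

Timeline: | T3 0-9 | T4 9-17 | T2 17-25 | T1 25-35 |
Completion: T1=35  T2=25  T3=9  T4=17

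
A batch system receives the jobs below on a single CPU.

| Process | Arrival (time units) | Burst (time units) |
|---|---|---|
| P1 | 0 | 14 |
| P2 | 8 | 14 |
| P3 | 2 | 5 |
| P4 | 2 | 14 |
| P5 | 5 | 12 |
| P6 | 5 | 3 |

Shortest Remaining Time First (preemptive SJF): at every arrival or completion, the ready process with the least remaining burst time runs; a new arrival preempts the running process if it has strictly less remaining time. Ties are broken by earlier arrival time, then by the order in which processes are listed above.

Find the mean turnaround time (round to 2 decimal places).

Gantt: | P1 0-2 | P3 2-7 | P6 7-10 | P1 10-22 | P5 22-34 | P4 34-48 | P2 48-62 |
Completion: P1=22  P2=62  P3=7  P4=48  P5=34  P6=10
Turnaround (C−A): P1=22  P2=54  P3=5  P4=46  P5=29  P6=5
Turnaround times: P1=22, P2=54, P3=5, P4=46, P5=29, P6=5
Average turnaround = (22+54+5+46+29+5) / 6 = 161/6 = 26.83

26.83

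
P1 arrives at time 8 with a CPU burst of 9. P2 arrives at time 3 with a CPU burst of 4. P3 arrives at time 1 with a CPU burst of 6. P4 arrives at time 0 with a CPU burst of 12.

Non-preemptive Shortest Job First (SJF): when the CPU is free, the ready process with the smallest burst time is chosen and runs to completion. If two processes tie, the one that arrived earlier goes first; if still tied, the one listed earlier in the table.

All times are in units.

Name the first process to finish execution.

P4

Schedule: | P4 0-12 | P2 12-16 | P3 16-22 | P1 22-31 |
Completion: P1=31  P2=16  P3=22  P4=12
Finish order: P4 → P2 → P3 → P1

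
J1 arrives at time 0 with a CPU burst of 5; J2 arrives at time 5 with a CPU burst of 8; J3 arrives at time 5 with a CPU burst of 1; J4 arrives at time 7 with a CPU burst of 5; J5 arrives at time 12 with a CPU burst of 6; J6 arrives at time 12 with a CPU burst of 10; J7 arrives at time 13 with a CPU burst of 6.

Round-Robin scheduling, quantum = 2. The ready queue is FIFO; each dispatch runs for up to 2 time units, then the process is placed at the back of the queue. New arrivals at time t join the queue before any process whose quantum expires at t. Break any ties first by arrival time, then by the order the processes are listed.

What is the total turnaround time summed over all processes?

122

Gantt: | J1 0-5 | J2 5-7 | J3 7-8 | J4 8-10 | J2 10-12 | J4 12-14 | J5 14-16 | J6 16-18 | J2 18-20 | J7 20-22 | J4 22-23 | J5 23-25 | J6 25-27 | J2 27-29 | J7 29-31 | J5 31-33 | J6 33-35 | J7 35-37 | J6 37-41 |
Completion: J1=5  J2=29  J3=8  J4=23  J5=33  J6=41  J7=37
Turnaround (C−A): J1=5  J2=24  J3=3  J4=16  J5=21  J6=29  J7=24
Turnaround = completion − arrival: J1=5, J2=24, J3=3, J4=16, J5=21, J6=29, J7=24
Total turnaround = 5 + 24 + 3 + 16 + 21 + 29 + 24 = 122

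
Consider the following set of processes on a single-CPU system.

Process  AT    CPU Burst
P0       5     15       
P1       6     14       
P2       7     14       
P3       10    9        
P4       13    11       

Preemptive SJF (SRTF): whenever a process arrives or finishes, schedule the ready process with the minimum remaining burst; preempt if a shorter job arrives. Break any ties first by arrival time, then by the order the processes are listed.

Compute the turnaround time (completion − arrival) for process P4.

27

Schedule: | idle 0-5 | P0 5-10 | P3 10-19 | P0 19-29 | P4 29-40 | P1 40-54 | P2 54-68 |
Completion: P0=29  P1=54  P2=68  P3=19  P4=40
Turnaround(P4) = completion − arrival = 40 − 13 = 27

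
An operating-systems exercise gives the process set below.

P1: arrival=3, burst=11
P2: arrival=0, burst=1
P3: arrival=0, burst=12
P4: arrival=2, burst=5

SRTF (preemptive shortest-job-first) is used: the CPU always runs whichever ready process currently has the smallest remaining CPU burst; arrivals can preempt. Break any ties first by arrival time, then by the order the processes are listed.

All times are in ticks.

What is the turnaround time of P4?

Schedule: | P2 0-1 | P3 1-2 | P4 2-7 | P3 7-18 | P1 18-29 |
Completion: P1=29  P2=1  P3=18  P4=7
Turnaround(P4) = completion − arrival = 7 − 2 = 5

5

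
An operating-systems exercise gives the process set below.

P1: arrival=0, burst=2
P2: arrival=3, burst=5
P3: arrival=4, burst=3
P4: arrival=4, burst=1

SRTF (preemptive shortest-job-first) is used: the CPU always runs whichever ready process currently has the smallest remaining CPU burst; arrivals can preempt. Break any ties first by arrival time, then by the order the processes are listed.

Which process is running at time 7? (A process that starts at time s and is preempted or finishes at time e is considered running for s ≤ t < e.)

Gantt: | P1 0-2 | idle 2-3 | P2 3-4 | P4 4-5 | P3 5-8 | P2 8-12 |
Completion: P1=2  P2=12  P3=8  P4=5

P3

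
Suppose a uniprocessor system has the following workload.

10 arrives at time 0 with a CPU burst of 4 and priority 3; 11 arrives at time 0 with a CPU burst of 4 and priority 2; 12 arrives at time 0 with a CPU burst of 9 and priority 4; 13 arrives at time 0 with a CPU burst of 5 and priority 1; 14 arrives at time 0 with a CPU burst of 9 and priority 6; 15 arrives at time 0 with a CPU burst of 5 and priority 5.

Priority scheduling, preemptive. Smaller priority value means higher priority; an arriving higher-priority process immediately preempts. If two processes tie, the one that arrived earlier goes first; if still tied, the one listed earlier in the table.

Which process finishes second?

Gantt: | 13 0-5 | 11 5-9 | 10 9-13 | 12 13-22 | 15 22-27 | 14 27-36 |
Completion: 10=13  11=9  12=22  13=5  14=36  15=27
Finish order: 13 → 11 → 10 → 12 → 15 → 14

11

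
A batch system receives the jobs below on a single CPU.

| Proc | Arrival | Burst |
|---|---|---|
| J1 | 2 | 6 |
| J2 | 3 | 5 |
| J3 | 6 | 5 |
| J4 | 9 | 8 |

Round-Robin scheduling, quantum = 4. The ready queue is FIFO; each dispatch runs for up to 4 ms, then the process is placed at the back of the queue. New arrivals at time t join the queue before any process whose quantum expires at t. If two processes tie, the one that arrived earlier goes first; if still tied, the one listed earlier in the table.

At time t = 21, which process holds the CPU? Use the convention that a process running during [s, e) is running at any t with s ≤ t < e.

Schedule: | idle 0-2 | J1 2-6 | J2 6-10 | J3 10-14 | J1 14-16 | J4 16-20 | J2 20-21 | J3 21-22 | J4 22-26 |
Completion: J1=16  J2=21  J3=22  J4=26
Turnaround (C−A): J1=14  J2=18  J3=16  J4=17

J3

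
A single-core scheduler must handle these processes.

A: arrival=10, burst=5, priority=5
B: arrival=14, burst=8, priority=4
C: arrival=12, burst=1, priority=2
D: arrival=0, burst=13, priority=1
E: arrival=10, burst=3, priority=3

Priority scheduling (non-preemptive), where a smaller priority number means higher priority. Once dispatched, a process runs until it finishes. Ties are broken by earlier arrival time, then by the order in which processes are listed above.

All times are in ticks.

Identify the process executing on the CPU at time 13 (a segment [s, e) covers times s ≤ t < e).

Gantt: | D 0-13 | C 13-14 | E 14-17 | B 17-25 | A 25-30 |
Completion: A=30  B=25  C=14  D=13  E=17
Turnaround (C−A): A=20  B=11  C=2  D=13  E=7

C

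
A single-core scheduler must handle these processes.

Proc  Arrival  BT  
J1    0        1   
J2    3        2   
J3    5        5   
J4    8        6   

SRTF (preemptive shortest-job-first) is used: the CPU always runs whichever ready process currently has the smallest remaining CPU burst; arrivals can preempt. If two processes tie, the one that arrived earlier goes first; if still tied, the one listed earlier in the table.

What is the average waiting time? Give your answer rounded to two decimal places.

0.50

Timeline: | J1 0-1 | idle 1-3 | J2 3-5 | J3 5-10 | J4 10-16 |
Completion: J1=1  J2=5  J3=10  J4=16
Waiting times: J1=0, J2=0, J3=0, J4=2
Average waiting = (0+0+0+2) / 4 = 2/4 = 0.50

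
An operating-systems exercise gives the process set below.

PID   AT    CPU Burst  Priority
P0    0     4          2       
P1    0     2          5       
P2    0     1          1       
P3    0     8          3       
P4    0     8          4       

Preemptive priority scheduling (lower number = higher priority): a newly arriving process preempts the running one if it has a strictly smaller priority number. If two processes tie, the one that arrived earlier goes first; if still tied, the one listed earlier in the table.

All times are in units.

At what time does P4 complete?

Timeline: | P2 0-1 | P0 1-5 | P3 5-13 | P4 13-21 | P1 21-23 |
Completion: P0=5  P1=23  P2=1  P3=13  P4=21

21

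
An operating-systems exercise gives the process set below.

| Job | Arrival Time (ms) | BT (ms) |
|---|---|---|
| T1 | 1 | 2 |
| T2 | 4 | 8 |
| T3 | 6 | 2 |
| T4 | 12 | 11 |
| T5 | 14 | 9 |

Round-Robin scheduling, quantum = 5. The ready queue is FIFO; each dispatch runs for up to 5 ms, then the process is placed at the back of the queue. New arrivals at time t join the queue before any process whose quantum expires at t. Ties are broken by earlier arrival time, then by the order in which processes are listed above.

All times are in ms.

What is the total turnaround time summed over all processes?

58

Gantt: | idle 0-1 | T1 1-3 | idle 3-4 | T2 4-9 | T3 9-11 | T2 11-14 | T4 14-19 | T5 19-24 | T4 24-29 | T5 29-33 | T4 33-34 |
Completion: T1=3  T2=14  T3=11  T4=34  T5=33
Turnaround (C−A): T1=2  T2=10  T3=5  T4=22  T5=19
Turnaround = completion − arrival: T1=2, T2=10, T3=5, T4=22, T5=19
Total turnaround = 2 + 10 + 5 + 22 + 19 = 58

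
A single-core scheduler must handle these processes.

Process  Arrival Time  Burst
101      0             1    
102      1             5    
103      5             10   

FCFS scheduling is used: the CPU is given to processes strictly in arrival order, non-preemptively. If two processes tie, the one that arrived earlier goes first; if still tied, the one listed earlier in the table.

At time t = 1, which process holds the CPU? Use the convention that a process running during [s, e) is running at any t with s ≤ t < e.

Timeline: | 101 0-1 | 102 1-6 | 103 6-16 |
Completion: 101=1  102=6  103=16
Turnaround (C−A): 101=1  102=5  103=11

102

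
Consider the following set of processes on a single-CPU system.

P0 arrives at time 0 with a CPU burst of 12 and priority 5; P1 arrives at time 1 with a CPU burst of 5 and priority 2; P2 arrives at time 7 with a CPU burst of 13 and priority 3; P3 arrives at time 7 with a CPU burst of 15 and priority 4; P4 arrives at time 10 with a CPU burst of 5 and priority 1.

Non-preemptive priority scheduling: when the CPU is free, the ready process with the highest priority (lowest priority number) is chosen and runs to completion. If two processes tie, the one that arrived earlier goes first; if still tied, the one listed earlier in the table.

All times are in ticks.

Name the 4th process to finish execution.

Timeline: | P0 0-12 | P4 12-17 | P1 17-22 | P2 22-35 | P3 35-50 |
Completion: P0=12  P1=22  P2=35  P3=50  P4=17
Turnaround (C−A): P0=12  P1=21  P2=28  P3=43  P4=7
Finish order: P0 → P4 → P1 → P2 → P3

P2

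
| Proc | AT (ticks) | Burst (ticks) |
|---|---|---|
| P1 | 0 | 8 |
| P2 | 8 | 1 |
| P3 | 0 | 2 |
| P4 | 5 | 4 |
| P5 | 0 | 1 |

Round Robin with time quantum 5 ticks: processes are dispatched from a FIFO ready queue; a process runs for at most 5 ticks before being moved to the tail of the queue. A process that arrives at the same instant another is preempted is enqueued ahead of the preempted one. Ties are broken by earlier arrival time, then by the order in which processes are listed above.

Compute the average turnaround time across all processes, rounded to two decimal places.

9.00

Timeline: | P1 0-5 | P3 5-7 | P5 7-8 | P4 8-12 | P1 12-15 | P2 15-16 |
Completion: P1=15  P2=16  P3=7  P4=12  P5=8
Turnaround times: P1=15, P2=8, P3=7, P4=7, P5=8
Average turnaround = (15+8+7+7+8) / 5 = 45/5 = 9.00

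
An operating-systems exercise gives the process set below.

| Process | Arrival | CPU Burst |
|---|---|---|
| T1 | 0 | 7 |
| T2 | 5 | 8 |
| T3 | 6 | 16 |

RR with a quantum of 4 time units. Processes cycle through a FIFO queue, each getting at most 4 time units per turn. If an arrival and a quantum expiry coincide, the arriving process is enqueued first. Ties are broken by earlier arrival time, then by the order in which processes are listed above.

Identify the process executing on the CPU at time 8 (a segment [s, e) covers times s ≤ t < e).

T2

Schedule: | T1 0-7 | T2 7-11 | T3 11-15 | T2 15-19 | T3 19-31 |
Completion: T1=7  T2=19  T3=31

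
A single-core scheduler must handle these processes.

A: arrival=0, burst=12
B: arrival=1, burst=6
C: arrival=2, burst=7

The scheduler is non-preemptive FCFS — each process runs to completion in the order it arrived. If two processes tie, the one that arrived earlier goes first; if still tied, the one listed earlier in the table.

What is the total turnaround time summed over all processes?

Schedule: | A 0-12 | B 12-18 | C 18-25 |
Completion: A=12  B=18  C=25
Turnaround (C−A): A=12  B=17  C=23
Turnaround = completion − arrival: A=12, B=17, C=23
Total turnaround = 12 + 17 + 23 = 52

52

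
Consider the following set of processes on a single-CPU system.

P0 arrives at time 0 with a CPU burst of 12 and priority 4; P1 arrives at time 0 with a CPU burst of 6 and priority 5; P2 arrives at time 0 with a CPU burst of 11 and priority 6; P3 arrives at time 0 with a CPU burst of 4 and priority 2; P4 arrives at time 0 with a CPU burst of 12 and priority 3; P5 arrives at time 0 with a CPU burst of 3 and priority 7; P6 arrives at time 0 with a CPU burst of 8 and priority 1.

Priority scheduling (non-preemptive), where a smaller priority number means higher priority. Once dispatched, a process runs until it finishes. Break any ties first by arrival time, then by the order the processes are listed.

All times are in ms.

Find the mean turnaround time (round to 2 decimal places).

Gantt: | P6 0-8 | P3 8-12 | P4 12-24 | P0 24-36 | P1 36-42 | P2 42-53 | P5 53-56 |
Completion: P0=36  P1=42  P2=53  P3=12  P4=24  P5=56  P6=8
Turnaround times: P0=36, P1=42, P2=53, P3=12, P4=24, P5=56, P6=8
Average turnaround = (36+42+53+12+24+56+8) / 7 = 231/7 = 33.00

33.00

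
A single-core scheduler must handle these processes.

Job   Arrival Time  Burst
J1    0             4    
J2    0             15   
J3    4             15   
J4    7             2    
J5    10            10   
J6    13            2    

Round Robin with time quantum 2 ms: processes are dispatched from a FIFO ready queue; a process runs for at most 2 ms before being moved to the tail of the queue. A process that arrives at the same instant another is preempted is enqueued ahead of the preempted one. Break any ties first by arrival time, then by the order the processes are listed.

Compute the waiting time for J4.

3

Gantt: | J1 0-2 | J2 2-4 | J1 4-6 | J3 6-8 | J2 8-10 | J4 10-12 | J3 12-14 | J5 14-16 | J2 16-18 | J6 18-20 | J3 20-22 | J5 22-24 | J2 24-26 | J3 26-28 | J5 28-30 | J2 30-32 | J3 32-34 | J5 34-36 | J2 36-38 | J3 38-40 | J5 40-42 | J2 42-44 | J3 44-46 | J2 46-47 | J3 47-48 |
Completion: J1=6  J2=47  J3=48  J4=12  J5=42  J6=20
Turnaround (C−A): J1=6  J2=47  J3=44  J4=5  J5=32  J6=7
Waiting(J4) = turnaround − burst = 5 − 2 = 3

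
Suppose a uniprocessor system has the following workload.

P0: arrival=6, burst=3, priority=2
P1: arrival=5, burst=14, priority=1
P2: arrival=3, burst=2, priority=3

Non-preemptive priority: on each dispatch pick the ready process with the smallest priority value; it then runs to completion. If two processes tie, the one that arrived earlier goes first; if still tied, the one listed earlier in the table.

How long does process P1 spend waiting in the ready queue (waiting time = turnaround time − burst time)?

0

Gantt: | idle 0-3 | P2 3-5 | P1 5-19 | P0 19-22 |
Completion: P0=22  P1=19  P2=5
Turnaround (C−A): P0=16  P1=14  P2=2
Waiting(P1) = turnaround − burst = 14 − 14 = 0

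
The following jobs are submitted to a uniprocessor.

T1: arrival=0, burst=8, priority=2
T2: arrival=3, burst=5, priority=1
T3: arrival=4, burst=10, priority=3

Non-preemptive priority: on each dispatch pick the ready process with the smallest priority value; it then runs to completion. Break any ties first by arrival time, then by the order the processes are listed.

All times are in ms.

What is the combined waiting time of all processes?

14

Schedule: | T1 0-8 | T2 8-13 | T3 13-23 |
Completion: T1=8  T2=13  T3=23
Waiting = turnaround − burst: T1=0, T2=5, T3=9
Total waiting = 0 + 5 + 9 = 14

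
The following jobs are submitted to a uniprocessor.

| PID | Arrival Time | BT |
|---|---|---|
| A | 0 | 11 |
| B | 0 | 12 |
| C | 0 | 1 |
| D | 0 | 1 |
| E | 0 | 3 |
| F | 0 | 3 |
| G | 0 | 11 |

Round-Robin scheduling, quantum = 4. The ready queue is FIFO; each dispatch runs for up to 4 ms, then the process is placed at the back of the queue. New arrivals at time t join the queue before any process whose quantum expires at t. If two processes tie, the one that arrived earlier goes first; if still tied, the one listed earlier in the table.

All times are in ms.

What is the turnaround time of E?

Gantt: | A 0-4 | B 4-8 | C 8-9 | D 9-10 | E 10-13 | F 13-16 | G 16-20 | A 20-24 | B 24-28 | G 28-32 | A 32-35 | B 35-39 | G 39-42 |
Completion: A=35  B=39  C=9  D=10  E=13  F=16  G=42
Turnaround (C−A): A=35  B=39  C=9  D=10  E=13  F=16  G=42
Turnaround(E) = completion − arrival = 13 − 0 = 13

13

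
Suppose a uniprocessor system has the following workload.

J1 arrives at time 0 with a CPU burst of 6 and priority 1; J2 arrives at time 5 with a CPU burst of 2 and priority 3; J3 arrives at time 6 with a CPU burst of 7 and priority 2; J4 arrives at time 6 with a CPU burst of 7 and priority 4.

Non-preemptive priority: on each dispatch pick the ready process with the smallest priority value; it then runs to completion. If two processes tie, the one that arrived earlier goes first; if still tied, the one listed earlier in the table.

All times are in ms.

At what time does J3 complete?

13

Schedule: | J1 0-6 | J3 6-13 | J2 13-15 | J4 15-22 |
Completion: J1=6  J2=15  J3=13  J4=22
Turnaround (C−A): J1=6  J2=10  J3=7  J4=16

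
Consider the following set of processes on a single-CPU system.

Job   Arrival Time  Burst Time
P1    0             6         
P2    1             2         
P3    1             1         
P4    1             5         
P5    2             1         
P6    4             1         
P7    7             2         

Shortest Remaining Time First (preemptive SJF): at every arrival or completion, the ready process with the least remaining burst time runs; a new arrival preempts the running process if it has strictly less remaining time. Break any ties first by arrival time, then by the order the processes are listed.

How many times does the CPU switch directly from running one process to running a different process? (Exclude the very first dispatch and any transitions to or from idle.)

Timeline: | P1 0-1 | P3 1-2 | P5 2-3 | P2 3-5 | P6 5-6 | P1 6-7 | P7 7-9 | P1 9-13 | P4 13-18 |
Completion: P1=13  P2=5  P3=2  P4=18  P5=3  P6=6  P7=9

8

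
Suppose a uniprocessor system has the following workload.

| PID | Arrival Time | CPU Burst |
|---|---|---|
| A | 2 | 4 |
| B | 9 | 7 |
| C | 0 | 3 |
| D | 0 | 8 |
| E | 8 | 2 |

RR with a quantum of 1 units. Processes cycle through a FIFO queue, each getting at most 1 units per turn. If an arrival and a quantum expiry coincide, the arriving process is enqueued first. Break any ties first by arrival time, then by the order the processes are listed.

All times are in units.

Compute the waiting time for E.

Timeline: | C 0-1 | D 1-2 | C 2-3 | A 3-4 | D 4-5 | C 5-6 | A 6-7 | D 7-8 | A 8-9 | E 9-10 | D 10-11 | B 11-12 | A 12-13 | E 13-14 | D 14-15 | B 15-16 | D 16-17 | B 17-18 | D 18-19 | B 19-20 | D 20-21 | B 21-24 |
Completion: A=13  B=24  C=6  D=21  E=14
Waiting(E) = turnaround − burst = 6 − 2 = 4

4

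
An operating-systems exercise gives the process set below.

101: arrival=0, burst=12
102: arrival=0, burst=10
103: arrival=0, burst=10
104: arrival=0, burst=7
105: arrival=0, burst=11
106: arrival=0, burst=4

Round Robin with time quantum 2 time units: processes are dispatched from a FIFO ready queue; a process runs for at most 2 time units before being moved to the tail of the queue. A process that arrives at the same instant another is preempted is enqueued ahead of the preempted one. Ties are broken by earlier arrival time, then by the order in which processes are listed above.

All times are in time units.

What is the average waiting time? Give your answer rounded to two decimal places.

Timeline: | 101 0-2 | 102 2-4 | 103 4-6 | 104 6-8 | 105 8-10 | 106 10-12 | 101 12-14 | 102 14-16 | 103 16-18 | 104 18-20 | 105 20-22 | 106 22-24 | 101 24-26 | 102 26-28 | 103 28-30 | 104 30-32 | 105 32-34 | 101 34-36 | 102 36-38 | 103 38-40 | 104 40-41 | 105 41-43 | 101 43-45 | 102 45-47 | 103 47-49 | 105 49-51 | 101 51-53 | 105 53-54 |
Completion: 101=53  102=47  103=49  104=41  105=54  106=24
Turnaround (C−A): 101=53  102=47  103=49  104=41  105=54  106=24
Waiting times: 101=41, 102=37, 103=39, 104=34, 105=43, 106=20
Average waiting = (41+37+39+34+43+20) / 6 = 214/6 = 35.67

35.67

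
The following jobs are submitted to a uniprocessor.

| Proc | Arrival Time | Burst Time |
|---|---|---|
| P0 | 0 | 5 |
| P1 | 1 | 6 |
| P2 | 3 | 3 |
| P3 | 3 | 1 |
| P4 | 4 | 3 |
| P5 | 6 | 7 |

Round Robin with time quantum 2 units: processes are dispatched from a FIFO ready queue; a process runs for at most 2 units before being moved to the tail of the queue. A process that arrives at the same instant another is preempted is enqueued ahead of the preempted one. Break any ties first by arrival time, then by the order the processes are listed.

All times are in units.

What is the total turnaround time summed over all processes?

Schedule: | P0 0-2 | P1 2-4 | P0 4-6 | P2 6-8 | P3 8-9 | P4 9-11 | P1 11-13 | P5 13-15 | P0 15-16 | P2 16-17 | P4 17-18 | P1 18-20 | P5 20-25 |
Completion: P0=16  P1=20  P2=17  P3=9  P4=18  P5=25
Turnaround = completion − arrival: P0=16, P1=19, P2=14, P3=6, P4=14, P5=19
Total turnaround = 16 + 19 + 14 + 6 + 14 + 19 = 88

88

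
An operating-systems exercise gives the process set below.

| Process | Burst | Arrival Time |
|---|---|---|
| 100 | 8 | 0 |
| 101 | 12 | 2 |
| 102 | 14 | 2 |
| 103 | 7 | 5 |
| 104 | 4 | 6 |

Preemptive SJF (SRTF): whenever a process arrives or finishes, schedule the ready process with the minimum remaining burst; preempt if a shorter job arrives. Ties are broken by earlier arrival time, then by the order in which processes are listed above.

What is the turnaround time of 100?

Gantt: | 100 0-8 | 104 8-12 | 103 12-19 | 101 19-31 | 102 31-45 |
Completion: 100=8  101=31  102=45  103=19  104=12
Turnaround (C−A): 100=8  101=29  102=43  103=14  104=6
Turnaround(100) = completion − arrival = 8 − 0 = 8

8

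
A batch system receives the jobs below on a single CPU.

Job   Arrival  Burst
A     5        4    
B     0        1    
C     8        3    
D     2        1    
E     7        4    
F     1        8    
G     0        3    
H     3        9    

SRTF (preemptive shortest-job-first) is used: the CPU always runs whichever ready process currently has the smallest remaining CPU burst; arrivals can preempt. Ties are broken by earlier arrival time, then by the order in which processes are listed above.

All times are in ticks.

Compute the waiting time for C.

Gantt: | B 0-1 | G 1-2 | D 2-3 | G 3-5 | A 5-9 | C 9-12 | E 12-16 | F 16-24 | H 24-33 |
Completion: A=9  B=1  C=12  D=3  E=16  F=24  G=5  H=33
Waiting(C) = turnaround − burst = 4 − 3 = 1

1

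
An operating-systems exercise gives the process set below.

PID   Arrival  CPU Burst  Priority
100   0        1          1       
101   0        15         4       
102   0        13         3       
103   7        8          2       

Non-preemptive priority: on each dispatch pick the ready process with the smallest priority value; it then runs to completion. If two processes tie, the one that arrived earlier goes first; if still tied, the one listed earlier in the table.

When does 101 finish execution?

Gantt: | 100 0-1 | 102 1-14 | 103 14-22 | 101 22-37 |
Completion: 100=1  101=37  102=14  103=22

37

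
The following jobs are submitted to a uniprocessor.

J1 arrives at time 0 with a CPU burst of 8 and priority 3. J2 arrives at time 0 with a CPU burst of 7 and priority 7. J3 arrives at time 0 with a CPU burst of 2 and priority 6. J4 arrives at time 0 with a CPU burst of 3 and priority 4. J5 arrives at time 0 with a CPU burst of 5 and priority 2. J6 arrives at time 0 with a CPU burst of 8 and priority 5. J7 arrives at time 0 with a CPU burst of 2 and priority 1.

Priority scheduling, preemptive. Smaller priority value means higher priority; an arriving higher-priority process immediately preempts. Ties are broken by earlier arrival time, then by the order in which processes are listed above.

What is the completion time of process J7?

2

Schedule: | J7 0-2 | J5 2-7 | J1 7-15 | J4 15-18 | J6 18-26 | J3 26-28 | J2 28-35 |
Completion: J1=15  J2=35  J3=28  J4=18  J5=7  J6=26  J7=2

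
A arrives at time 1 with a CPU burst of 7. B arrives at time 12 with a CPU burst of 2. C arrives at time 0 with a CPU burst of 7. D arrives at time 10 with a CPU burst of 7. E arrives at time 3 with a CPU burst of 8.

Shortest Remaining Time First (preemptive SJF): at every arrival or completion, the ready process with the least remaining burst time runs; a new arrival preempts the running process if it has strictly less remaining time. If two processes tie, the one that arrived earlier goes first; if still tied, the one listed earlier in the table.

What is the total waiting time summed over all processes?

34

Gantt: | C 0-7 | A 7-14 | B 14-16 | D 16-23 | E 23-31 |
Completion: A=14  B=16  C=7  D=23  E=31
Turnaround (C−A): A=13  B=4  C=7  D=13  E=28
Waiting = turnaround − burst: A=6, B=2, C=0, D=6, E=20
Total waiting = 6 + 2 + 0 + 6 + 20 = 34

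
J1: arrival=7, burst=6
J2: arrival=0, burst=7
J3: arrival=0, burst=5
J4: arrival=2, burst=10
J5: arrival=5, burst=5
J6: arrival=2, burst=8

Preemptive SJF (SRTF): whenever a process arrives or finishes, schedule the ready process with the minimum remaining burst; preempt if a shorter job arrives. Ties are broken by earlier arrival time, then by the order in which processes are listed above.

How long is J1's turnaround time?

Timeline: | J3 0-5 | J5 5-10 | J1 10-16 | J2 16-23 | J6 23-31 | J4 31-41 |
Completion: J1=16  J2=23  J3=5  J4=41  J5=10  J6=31
Turnaround(J1) = completion − arrival = 16 − 7 = 9

9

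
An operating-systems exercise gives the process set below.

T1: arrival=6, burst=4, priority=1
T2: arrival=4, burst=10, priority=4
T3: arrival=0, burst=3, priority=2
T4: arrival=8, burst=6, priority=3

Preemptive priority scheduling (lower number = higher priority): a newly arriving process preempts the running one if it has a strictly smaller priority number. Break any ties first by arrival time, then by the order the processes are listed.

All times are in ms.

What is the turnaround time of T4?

Timeline: | T3 0-3 | idle 3-4 | T2 4-6 | T1 6-10 | T4 10-16 | T2 16-24 |
Completion: T1=10  T2=24  T3=3  T4=16
Turnaround(T4) = completion − arrival = 16 − 8 = 8

8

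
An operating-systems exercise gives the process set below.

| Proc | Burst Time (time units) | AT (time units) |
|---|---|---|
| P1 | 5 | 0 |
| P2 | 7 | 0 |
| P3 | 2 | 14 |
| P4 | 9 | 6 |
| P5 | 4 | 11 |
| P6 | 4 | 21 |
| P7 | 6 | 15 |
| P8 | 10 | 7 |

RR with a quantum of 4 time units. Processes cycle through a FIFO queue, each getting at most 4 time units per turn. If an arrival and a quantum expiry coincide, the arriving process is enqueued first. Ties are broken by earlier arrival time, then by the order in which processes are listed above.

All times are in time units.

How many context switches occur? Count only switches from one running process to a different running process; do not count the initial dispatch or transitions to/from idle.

Timeline: | P1 0-4 | P2 4-8 | P1 8-9 | P4 9-13 | P8 13-17 | P2 17-20 | P5 20-24 | P4 24-28 | P3 28-30 | P7 30-34 | P8 34-38 | P6 38-42 | P4 42-43 | P7 43-45 | P8 45-47 |
Completion: P1=9  P2=20  P3=30  P4=43  P5=24  P6=42  P7=45  P8=47
Turnaround (C−A): P1=9  P2=20  P3=16  P4=37  P5=13  P6=21  P7=30  P8=40

14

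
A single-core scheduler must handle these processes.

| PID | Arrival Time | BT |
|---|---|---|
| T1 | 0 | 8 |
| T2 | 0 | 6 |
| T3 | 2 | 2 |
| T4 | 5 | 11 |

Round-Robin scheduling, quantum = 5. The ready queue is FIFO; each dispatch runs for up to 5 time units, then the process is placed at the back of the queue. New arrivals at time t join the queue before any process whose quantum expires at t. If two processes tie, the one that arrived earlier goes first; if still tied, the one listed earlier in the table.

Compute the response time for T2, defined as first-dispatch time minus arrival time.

Schedule: | T1 0-5 | T2 5-10 | T3 10-12 | T4 12-17 | T1 17-20 | T2 20-21 | T4 21-27 |
Completion: T1=20  T2=21  T3=12  T4=27
Turnaround (C−A): T1=20  T2=21  T3=10  T4=22
Response(T2) = first start − arrival = 5 − 0 = 5

5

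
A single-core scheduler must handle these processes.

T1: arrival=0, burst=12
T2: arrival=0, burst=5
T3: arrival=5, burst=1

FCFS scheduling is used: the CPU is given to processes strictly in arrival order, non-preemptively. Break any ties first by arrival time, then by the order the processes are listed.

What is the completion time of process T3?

18

Timeline: | T1 0-12 | T2 12-17 | T3 17-18 |
Completion: T1=12  T2=17  T3=18
Turnaround (C−A): T1=12  T2=17  T3=13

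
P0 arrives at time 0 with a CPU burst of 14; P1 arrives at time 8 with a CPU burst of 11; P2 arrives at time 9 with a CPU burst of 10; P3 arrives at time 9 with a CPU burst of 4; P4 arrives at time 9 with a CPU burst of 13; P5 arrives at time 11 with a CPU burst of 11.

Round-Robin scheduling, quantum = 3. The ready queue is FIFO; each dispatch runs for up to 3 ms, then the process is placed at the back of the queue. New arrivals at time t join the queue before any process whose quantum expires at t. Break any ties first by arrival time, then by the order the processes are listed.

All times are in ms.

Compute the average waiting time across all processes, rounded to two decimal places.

33.67

Gantt: | P0 0-9 | P1 9-12 | P2 12-15 | P3 15-18 | P4 18-21 | P0 21-24 | P5 24-27 | P1 27-30 | P2 30-33 | P3 33-34 | P4 34-37 | P0 37-39 | P5 39-42 | P1 42-45 | P2 45-48 | P4 48-51 | P5 51-54 | P1 54-56 | P2 56-57 | P4 57-60 | P5 60-62 | P4 62-63 |
Completion: P0=39  P1=56  P2=57  P3=34  P4=63  P5=62
Waiting times: P0=25, P1=37, P2=38, P3=21, P4=41, P5=40
Average waiting = (25+37+38+21+41+40) / 6 = 202/6 = 33.67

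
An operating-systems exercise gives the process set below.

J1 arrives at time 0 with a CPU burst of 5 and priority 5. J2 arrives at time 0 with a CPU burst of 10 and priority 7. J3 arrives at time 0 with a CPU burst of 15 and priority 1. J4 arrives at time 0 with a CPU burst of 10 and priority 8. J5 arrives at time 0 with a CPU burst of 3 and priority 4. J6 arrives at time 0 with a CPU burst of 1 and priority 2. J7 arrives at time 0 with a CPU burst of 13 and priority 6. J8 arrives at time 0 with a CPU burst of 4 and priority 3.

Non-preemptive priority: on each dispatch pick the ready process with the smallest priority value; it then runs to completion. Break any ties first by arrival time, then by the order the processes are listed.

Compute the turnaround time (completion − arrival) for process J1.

Gantt: | J3 0-15 | J6 15-16 | J8 16-20 | J5 20-23 | J1 23-28 | J7 28-41 | J2 41-51 | J4 51-61 |
Completion: J1=28  J2=51  J3=15  J4=61  J5=23  J6=16  J7=41  J8=20
Turnaround (C−A): J1=28  J2=51  J3=15  J4=61  J5=23  J6=16  J7=41  J8=20
Turnaround(J1) = completion − arrival = 28 − 0 = 28

28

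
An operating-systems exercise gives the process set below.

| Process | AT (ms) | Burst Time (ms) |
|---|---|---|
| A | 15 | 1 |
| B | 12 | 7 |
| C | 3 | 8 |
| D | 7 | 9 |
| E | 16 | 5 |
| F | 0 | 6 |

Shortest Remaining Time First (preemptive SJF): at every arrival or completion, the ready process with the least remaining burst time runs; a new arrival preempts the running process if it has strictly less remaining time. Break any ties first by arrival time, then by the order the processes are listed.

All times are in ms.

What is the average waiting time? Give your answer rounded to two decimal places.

5.17

Timeline: | F 0-6 | C 6-14 | B 14-15 | A 15-16 | E 16-21 | B 21-27 | D 27-36 |
Completion: A=16  B=27  C=14  D=36  E=21  F=6
Waiting times: A=0, B=8, C=3, D=20, E=0, F=0
Average waiting = (0+8+3+20+0+0) / 6 = 31/6 = 5.17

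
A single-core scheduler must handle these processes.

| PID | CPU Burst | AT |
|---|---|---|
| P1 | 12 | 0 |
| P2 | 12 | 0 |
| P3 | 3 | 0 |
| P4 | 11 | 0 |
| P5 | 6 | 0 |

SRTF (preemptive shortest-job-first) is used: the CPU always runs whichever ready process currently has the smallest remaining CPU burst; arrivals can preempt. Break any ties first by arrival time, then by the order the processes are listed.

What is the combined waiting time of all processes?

Schedule: | P3 0-3 | P5 3-9 | P4 9-20 | P1 20-32 | P2 32-44 |
Completion: P1=32  P2=44  P3=3  P4=20  P5=9
Waiting = turnaround − burst: P1=20, P2=32, P3=0, P4=9, P5=3
Total waiting = 20 + 32 + 0 + 9 + 3 = 64

64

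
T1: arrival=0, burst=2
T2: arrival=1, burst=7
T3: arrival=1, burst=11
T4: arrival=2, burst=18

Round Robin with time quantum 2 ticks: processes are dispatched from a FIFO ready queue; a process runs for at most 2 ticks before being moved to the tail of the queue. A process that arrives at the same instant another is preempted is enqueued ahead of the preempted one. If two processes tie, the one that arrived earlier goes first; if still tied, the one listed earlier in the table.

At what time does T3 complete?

Gantt: | T1 0-2 | T2 2-4 | T3 4-6 | T4 6-8 | T2 8-10 | T3 10-12 | T4 12-14 | T2 14-16 | T3 16-18 | T4 18-20 | T2 20-21 | T3 21-23 | T4 23-25 | T3 25-27 | T4 27-29 | T3 29-30 | T4 30-38 |
Completion: T1=2  T2=21  T3=30  T4=38
Turnaround (C−A): T1=2  T2=20  T3=29  T4=36

30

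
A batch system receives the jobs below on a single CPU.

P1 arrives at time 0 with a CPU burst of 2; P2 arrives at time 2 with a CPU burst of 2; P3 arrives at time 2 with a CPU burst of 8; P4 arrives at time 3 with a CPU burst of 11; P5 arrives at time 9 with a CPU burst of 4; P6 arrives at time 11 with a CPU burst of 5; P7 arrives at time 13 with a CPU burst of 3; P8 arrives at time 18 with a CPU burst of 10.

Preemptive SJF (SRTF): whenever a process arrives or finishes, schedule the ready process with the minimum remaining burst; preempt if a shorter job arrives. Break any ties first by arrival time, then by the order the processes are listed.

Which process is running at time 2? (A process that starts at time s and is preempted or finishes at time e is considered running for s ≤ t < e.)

P2

Timeline: | P1 0-2 | P2 2-4 | P3 4-12 | P5 12-16 | P7 16-19 | P6 19-24 | P8 24-34 | P4 34-45 |
Completion: P1=2  P2=4  P3=12  P4=45  P5=16  P6=24  P7=19  P8=34
Turnaround (C−A): P1=2  P2=2  P3=10  P4=42  P5=7  P6=13  P7=6  P8=16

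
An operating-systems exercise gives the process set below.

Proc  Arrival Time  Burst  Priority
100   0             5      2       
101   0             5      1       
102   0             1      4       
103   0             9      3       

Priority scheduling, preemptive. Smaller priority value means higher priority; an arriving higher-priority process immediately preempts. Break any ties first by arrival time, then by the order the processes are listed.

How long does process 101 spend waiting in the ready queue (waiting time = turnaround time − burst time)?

0

Timeline: | 101 0-5 | 100 5-10 | 103 10-19 | 102 19-20 |
Completion: 100=10  101=5  102=20  103=19
Waiting(101) = turnaround − burst = 5 − 5 = 0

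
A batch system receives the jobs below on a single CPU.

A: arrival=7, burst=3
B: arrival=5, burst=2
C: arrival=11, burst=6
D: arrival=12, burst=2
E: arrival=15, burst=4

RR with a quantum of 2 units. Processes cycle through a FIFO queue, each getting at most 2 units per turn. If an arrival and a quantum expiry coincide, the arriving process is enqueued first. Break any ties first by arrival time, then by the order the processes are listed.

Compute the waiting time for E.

4

Timeline: | idle 0-5 | B 5-7 | A 7-10 | idle 10-11 | C 11-13 | D 13-15 | C 15-17 | E 17-19 | C 19-21 | E 21-23 |
Completion: A=10  B=7  C=21  D=15  E=23
Turnaround (C−A): A=3  B=2  C=10  D=3  E=8
Waiting(E) = turnaround − burst = 8 − 4 = 4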